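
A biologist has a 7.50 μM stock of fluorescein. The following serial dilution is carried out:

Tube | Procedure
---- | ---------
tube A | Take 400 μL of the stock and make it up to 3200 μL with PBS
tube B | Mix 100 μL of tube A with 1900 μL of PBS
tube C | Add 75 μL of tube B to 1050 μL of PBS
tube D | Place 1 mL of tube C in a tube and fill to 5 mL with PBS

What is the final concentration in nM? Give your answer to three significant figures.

Step 1: 400 μL brought to 3200 μL → factor 3200/400 = 8
Step 2: 100 μL + 1900 μL = 2000 μL total → factor 2000/100 = 20
Step 3: 75 μL + 1050 μL = 1125 μL total → factor 1125/75 = 15
Step 4: 1 mL brought to 5 mL → factor 5/1 = 5
Overall dilution factor = 8 × 20 × 15 × 5 = 12000
Final = 7.50 μM / 12000 = 0.0006250 μM = 0.625 nM

0.625 nM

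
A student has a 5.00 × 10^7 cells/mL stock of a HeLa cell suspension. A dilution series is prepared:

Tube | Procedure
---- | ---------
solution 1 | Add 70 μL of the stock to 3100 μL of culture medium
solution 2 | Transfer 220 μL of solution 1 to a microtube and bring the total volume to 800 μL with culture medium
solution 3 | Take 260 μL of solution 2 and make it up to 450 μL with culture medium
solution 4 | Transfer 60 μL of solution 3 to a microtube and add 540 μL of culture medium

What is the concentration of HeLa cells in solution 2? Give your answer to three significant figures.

Step 1: 70 μL + 3100 μL = 3170 μL total → factor 3170/70 = 45.286
Step 2: 220 μL brought to 800 μL → factor 800/220 = 3.6364
Dilution factor through solution 2 = 45.286 × 3.6364 = 164.68
[solution 2] = 5.00 × 10^7 cells/mL / 164.68 = 3.04 × 10^5 cells/mL

3.04 × 10^5 cells/mL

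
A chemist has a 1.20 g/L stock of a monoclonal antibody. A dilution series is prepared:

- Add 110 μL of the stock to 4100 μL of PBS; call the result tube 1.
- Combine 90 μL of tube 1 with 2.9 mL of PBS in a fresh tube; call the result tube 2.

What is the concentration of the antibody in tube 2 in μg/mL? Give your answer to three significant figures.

Step 1: 110 μL + 4100 μL = 4210 μL total → factor 4210/110 = 38.273
Step 2: 90 μL + 2.9 mL = 2990 μL total → factor 2990/90 = 33.222
Overall dilution factor = 38.273 × 33.222 = 1271.5
Final = 1.20 g/L / 1271.5 = 0.0009438 g/L = 0.944 μg/mL

0.944 μg/mL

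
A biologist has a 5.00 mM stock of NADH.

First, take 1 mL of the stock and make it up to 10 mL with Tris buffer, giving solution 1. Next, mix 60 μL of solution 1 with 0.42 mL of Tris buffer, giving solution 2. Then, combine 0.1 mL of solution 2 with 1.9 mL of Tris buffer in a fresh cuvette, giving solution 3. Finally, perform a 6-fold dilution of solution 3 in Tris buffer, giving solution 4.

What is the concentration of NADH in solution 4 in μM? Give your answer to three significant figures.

0.521 μM

Step 1: 1 mL brought to 10 mL → factor 10/1 = 10
Step 2: 60 μL + 0.42 mL = 480 μL total → factor 480/60 = 8
Step 3: 0.1 mL + 1.9 mL = 2 mL total → factor 2/0.1 = 20
Step 4: 6-fold → factor 6
Overall dilution factor = 10 × 8 × 20 × 6 = 9600
Final = 5.00 mM / 9600 = 0.0005208 mM = 0.521 μM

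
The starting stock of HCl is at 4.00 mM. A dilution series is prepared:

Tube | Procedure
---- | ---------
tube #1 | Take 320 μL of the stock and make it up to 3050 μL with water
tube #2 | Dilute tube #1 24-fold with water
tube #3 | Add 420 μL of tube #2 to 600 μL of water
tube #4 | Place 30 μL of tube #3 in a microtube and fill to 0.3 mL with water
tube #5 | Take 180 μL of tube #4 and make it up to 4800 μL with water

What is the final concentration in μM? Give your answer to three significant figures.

Step 1: 320 μL brought to 3050 μL → factor 3050/320 = 9.5312
Step 2: 24-fold → factor 24
Step 3: 420 μL + 600 μL = 1020 μL total → factor 1020/420 = 2.4286
Step 4: 30 μL brought to 0.3 mL → factor 300/30 = 10
Step 5: 180 μL brought to 4800 μL → factor 4800/180 = 26.667
Overall dilution factor = 9.5312 × 24 × 2.4286 × 10 × 26.667 = 1.4814 × 10^5
Final = 4.00 mM / 1.4814 × 10^5 = 2.700 × 10^-5 mM = 0.0270 μM

0.0270 μM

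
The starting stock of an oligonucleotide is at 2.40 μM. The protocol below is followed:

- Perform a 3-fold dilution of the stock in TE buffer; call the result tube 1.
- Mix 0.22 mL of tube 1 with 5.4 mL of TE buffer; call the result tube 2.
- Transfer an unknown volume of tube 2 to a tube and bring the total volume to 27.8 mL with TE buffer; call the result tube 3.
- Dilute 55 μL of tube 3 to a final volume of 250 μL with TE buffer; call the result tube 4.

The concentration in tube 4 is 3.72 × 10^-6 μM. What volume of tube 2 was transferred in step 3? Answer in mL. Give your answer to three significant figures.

Step 1: 3-fold → factor 3
Step 2: 0.22 mL + 5.4 mL = 5.62 mL total → factor 5.62/0.22 = 25.545
Step 3: v brought to 27.8 mL → factor = 27.8 mL/v
Step 4: 55 μL brought to 250 μL → factor 250/55 = 4.5455
Product of known-step factors = 348.35
Overall factor = 2.40 μM / (3.72 × 10^-6 μM) = 6.4516 × 10^5
Step-3 factor = 6.4516 × 10^5 / 348.35 = 1852.1
v = 27.8 mL / 1852.1 = 0.0150 mL

0.0150 mL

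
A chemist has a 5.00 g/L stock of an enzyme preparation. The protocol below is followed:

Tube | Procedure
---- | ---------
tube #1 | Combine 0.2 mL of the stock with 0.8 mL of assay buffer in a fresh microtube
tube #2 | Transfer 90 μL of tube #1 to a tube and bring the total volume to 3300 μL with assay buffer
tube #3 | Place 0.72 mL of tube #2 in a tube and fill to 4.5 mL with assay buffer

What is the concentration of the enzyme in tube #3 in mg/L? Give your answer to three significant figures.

4.36 mg/L

Step 1: 0.2 mL + 0.8 mL = 1 mL total → factor 1/0.2 = 5
Step 2: 90 μL brought to 3300 μL → factor 3300/90 = 36.667
Step 3: 0.72 mL brought to 4.5 mL → factor 4.5/0.72 = 6.25
Overall dilution factor = 5 × 36.667 × 6.25 = 1145.8
Final = 5.00 g/L / 1145.8 = 0.004364 g/L = 4.36 mg/L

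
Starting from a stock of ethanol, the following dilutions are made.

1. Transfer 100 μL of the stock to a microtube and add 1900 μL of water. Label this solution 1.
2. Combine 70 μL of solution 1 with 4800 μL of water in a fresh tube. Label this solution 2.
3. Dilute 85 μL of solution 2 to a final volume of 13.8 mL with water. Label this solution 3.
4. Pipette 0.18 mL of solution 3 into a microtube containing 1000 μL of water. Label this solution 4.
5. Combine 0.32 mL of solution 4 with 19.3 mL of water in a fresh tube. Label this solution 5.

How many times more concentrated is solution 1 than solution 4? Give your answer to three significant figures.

7.40 × 10^4

Step 1: 100 μL + 1900 μL = 2000 μL total → factor 2000/100 = 20
Step 2: 70 μL + 4800 μL = 4870 μL total → factor 4870/70 = 69.571
Step 3: 85 μL brought to 13.8 mL → factor 13800/85 = 162.35
Step 4: 0.18 mL + 1000 μL = 1.18 mL total → factor 1.18/0.18 = 6.5556
Dilution factor to solution 1 = 20; to solution 4 = 1.4809 × 10^6
[solution 1]/[solution 4] = (factor to solution 4)/(factor to solution 1) = 1.4809 × 10^6/20 = 7.40 × 10^4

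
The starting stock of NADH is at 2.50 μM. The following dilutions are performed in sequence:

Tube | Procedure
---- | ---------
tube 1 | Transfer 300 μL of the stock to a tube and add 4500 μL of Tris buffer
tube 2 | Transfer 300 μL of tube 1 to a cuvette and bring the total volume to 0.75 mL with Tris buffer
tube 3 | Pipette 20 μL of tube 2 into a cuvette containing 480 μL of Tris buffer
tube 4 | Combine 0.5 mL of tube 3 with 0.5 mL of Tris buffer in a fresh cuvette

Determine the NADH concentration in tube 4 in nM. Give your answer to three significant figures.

Step 1: 300 μL + 4500 μL = 4800 μL total → factor 4800/300 = 16
Step 2: 300 μL brought to 0.75 mL → factor 750/300 = 2.5
Step 3: 20 μL + 480 μL = 500 μL total → factor 500/20 = 25
Step 4: 0.5 mL + 0.5 mL = 1 mL total → factor 1/0.5 = 2
Overall dilution factor = 16 × 2.5 × 25 × 2 = 2000
Final = 2.50 μM / 2000 = 0.001250 μM = 1.25 nM

1.25 nM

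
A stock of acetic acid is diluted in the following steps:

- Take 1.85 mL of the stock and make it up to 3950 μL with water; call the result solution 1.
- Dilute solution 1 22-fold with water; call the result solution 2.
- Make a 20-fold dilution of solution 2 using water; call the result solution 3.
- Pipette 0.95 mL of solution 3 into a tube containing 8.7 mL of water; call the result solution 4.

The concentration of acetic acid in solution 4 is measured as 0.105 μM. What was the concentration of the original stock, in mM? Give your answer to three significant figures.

Step 1: 1.85 mL brought to 3950 μL → factor 3.95/1.85 = 2.1351
Step 2: 22-fold → factor 22
Step 3: 20-fold → factor 20
Step 4: 0.95 mL + 8.7 mL = 9.65 mL total → factor 9.65/0.95 = 10.158
Overall dilution factor = 2.1351 × 22 × 20 × 10.158 = 9542.9
Stock = 0.105 μM × 9542.9 = 1002 μM = 1.00 mM

1.00 mM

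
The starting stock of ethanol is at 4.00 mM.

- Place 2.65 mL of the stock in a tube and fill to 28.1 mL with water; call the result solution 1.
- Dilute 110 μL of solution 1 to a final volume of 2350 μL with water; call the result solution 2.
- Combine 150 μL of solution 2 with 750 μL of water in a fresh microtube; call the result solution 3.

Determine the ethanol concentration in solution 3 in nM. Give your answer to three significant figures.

2.94 × 10^3 nM

Step 1: 2.65 mL brought to 28.1 mL → factor 28.1/2.65 = 10.604
Step 2: 110 μL brought to 2350 μL → factor 2350/110 = 21.364
Step 3: 150 μL + 750 μL = 900 μL total → factor 900/150 = 6
Overall dilution factor = 10.604 × 21.364 × 6 = 1359.2
Final = 4.00 mM / 1359.2 = 0.002943 mM = 2.94 × 10^3 nM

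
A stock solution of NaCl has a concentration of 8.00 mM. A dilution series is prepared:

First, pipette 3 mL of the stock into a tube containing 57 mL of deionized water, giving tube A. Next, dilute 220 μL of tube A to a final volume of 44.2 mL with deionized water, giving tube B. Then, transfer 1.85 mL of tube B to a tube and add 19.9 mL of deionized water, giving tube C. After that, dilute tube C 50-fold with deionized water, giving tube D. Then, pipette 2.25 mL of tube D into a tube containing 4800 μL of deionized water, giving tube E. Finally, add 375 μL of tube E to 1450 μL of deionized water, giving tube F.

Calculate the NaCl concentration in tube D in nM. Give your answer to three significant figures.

Step 1: 3 mL + 57 mL = 60 mL total → factor 60/3 = 20
Step 2: 220 μL brought to 44.2 mL → factor 44200/220 = 200.91
Step 3: 1.85 mL + 19.9 mL = 21.75 mL total → factor 21.75/1.85 = 11.757
Step 4: 50-fold → factor 50
Dilution factor through tube D = 20 × 200.91 × 11.757 × 50 = 2.362 × 10^6
[tube D] = 8.00 mM / 2.362 × 10^6 = 3.387 × 10^-6 mM = 3.39 nM

3.39 nM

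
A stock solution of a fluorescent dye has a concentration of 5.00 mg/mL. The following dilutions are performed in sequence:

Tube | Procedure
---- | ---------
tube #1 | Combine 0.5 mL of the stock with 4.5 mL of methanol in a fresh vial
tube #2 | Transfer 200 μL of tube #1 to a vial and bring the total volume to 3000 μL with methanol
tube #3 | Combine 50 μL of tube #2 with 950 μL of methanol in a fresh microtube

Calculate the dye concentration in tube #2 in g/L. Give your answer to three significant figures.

0.0333 g/L

Step 1: 0.5 mL + 4.5 mL = 5 mL total → factor 5/0.5 = 10
Step 2: 200 μL brought to 3000 μL → factor 3000/200 = 15
Dilution factor through tube #2 = 10 × 15 = 150
[tube #2] = 5.00 mg/mL / 150 = 0.03333 mg/mL = 0.0333 g/L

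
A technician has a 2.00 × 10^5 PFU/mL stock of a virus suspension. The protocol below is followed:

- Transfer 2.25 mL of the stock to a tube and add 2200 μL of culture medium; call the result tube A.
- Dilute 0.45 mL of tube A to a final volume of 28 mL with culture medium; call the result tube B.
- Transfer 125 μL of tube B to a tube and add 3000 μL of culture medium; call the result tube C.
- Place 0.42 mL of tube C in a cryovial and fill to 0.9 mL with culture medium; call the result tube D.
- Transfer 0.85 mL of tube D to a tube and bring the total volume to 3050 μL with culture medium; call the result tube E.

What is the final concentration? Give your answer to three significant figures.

8.45 PFU/mL

Step 1: 2.25 mL + 2200 μL = 4.45 mL total → factor 4.45/2.25 = 1.9778
Step 2: 0.45 mL brought to 28 mL → factor 28/0.45 = 62.222
Step 3: 125 μL + 3000 μL = 3125 μL total → factor 3125/125 = 25
Step 4: 0.42 mL brought to 0.9 mL → factor 0.9/0.42 = 2.1429
Step 5: 0.85 mL brought to 3050 μL → factor 3.05/0.85 = 3.5882
Overall dilution factor = 1.9778 × 62.222 × 25 × 2.1429 × 3.5882 = 23656
Final = 2.00 × 10^5 PFU/mL / 23656 = 8.45 PFU/mL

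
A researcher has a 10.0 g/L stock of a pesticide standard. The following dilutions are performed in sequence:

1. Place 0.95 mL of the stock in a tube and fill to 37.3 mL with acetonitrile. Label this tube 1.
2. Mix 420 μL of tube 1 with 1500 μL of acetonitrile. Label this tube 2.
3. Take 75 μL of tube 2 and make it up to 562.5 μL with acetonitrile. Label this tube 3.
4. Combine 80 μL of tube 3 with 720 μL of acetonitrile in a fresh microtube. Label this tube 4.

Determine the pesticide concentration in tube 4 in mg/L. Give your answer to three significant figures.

0.743 mg/L

Step 1: 0.95 mL brought to 37.3 mL → factor 37.3/0.95 = 39.263
Step 2: 420 μL + 1500 μL = 1920 μL total → factor 1920/420 = 4.5714
Step 3: 75 μL brought to 562.5 μL → factor 562.5/75 = 7.5
Step 4: 80 μL + 720 μL = 800 μL total → factor 800/80 = 10
Overall dilution factor = 39.263 × 4.5714 × 7.5 × 10 = 13462
Final = 10.0 g/L / 13462 = 0.0007429 g/L = 0.743 mg/L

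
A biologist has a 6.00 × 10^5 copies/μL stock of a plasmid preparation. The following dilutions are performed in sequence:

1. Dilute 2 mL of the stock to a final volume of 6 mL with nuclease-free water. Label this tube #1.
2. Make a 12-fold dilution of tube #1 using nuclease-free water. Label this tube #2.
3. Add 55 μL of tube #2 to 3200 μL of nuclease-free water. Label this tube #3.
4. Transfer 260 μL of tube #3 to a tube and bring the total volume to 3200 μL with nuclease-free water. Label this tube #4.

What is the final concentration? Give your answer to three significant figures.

Step 1: 2 mL brought to 6 mL → factor 6/2 = 3
Step 2: 12-fold → factor 12
Step 3: 55 μL + 3200 μL = 3255 μL total → factor 3255/55 = 59.182
Step 4: 260 μL brought to 3200 μL → factor 3200/260 = 12.308
Overall dilution factor = 3 × 12 × 59.182 × 12.308 = 26222
Final = 6.00 × 10^5 copies/μL / 26222 = 22.9 copies/μL

22.9 copies/μL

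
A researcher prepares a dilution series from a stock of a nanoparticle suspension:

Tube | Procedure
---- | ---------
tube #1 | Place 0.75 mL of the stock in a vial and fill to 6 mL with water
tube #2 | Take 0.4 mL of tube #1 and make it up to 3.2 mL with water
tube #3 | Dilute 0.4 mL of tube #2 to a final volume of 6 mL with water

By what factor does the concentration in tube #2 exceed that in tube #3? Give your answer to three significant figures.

Step 1: 0.75 mL brought to 6 mL → factor 6/0.75 = 8
Step 2: 0.4 mL brought to 3.2 mL → factor 3.2/0.4 = 8
Step 3: 0.4 mL brought to 6 mL → factor 6/0.4 = 15
Dilution factor to tube #2 = 64; to tube #3 = 960
[tube #2]/[tube #3] = (factor to tube #3)/(factor to tube #2) = 960/64 = 15.0

15.0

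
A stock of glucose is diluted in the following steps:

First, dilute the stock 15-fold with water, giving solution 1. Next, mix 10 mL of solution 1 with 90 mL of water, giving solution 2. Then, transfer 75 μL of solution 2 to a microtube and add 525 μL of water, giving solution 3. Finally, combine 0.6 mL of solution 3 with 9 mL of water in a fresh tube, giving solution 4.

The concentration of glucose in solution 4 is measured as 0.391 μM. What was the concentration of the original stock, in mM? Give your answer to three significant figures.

Step 1: 15-fold → factor 15
Step 2: 10 mL + 90 mL = 100 mL total → factor 100/10 = 10
Step 3: 75 μL + 525 μL = 600 μL total → factor 600/75 = 8
Step 4: 0.6 mL + 9 mL = 9.6 mL total → factor 9.6/0.6 = 16
Overall dilution factor = 15 × 10 × 8 × 16 = 19200
Stock = 0.391 μM × 19200 = 7507 μM = 7.51 mM

7.51 mM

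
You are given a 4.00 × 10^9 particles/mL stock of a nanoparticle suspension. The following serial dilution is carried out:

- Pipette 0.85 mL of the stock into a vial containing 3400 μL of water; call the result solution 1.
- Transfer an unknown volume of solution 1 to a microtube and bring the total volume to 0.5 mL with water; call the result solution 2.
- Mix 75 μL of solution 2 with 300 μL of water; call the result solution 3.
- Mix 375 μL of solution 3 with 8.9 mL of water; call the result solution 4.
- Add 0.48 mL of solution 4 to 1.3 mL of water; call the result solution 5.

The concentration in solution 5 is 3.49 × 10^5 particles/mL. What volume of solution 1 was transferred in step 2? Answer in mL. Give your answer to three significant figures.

Step 1: 0.85 mL + 3400 μL = 4.25 mL total → factor 4.25/0.85 = 5
Step 2: v brought to 0.5 mL → factor = 0.5 mL/v
Step 3: 75 μL + 300 μL = 375 μL total → factor 375/75 = 5
Step 4: 375 μL + 8.9 mL = 9275 μL total → factor 9275/375 = 24.733
Step 5: 0.48 mL + 1.3 mL = 1.78 mL total → factor 1.78/0.48 = 3.7083
Product of known-step factors = 2293
Overall factor = 4.00 × 10^9 particles/mL / (3.49 × 10^5 particles/mL) = 11461
Step-2 factor = 11461 / 2293 = 4.9984
v = 0.5 mL / 4.9984 = 0.100 mL

0.100 mL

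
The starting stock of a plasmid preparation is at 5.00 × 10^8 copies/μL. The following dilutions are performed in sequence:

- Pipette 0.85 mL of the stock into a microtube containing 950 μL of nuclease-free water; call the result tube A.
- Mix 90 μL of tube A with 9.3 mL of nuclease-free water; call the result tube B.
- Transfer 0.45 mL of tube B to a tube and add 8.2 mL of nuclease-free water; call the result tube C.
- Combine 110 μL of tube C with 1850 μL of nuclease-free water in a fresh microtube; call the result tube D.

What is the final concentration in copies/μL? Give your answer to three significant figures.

6.61 × 10^3 copies/μL

Step 1: 0.85 mL + 950 μL = 1.8 mL total → factor 1.8/0.85 = 2.1176
Step 2: 90 μL + 9.3 mL = 9390 μL total → factor 9390/90 = 104.33
Step 3: 0.45 mL + 8.2 mL = 8.65 mL total → factor 8.65/0.45 = 19.222
Step 4: 110 μL + 1850 μL = 1960 μL total → factor 1960/110 = 17.818
Overall dilution factor = 2.1176 × 104.33 × 19.222 × 17.818 = 75673
Final = 5.00 × 10^8 copies/μL / 75673 = 6.61 × 10^3 copies/μL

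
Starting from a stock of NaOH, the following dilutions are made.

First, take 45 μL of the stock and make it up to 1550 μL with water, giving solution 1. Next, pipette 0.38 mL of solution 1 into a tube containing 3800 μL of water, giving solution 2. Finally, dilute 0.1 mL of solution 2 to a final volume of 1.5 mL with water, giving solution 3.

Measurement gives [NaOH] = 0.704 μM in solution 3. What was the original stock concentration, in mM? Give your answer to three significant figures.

4.00 mM

Step 1: 45 μL brought to 1550 μL → factor 1550/45 = 34.444
Step 2: 0.38 mL + 3800 μL = 4.18 mL total → factor 4.18/0.38 = 11
Step 3: 0.1 mL brought to 1.5 mL → factor 1.5/0.1 = 15
Overall dilution factor = 34.444 × 11 × 15 = 5683.3
Stock = 0.704 μM × 5683.3 = 4001 μM = 4.00 mM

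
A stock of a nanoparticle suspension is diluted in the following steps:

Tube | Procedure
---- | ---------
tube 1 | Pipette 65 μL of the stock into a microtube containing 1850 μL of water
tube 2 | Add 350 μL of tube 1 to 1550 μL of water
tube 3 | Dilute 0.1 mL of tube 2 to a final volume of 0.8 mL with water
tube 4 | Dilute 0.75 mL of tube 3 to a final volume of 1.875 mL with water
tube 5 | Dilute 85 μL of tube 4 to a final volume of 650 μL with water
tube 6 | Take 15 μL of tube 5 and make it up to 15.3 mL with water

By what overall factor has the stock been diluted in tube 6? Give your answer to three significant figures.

Step 1: 65 μL + 1850 μL = 1915 μL total → factor 1915/65 = 29.462
Step 2: 350 μL + 1550 μL = 1900 μL total → factor 1900/350 = 5.4286
Step 3: 0.1 mL brought to 0.8 mL → factor 0.8/0.1 = 8
Step 4: 0.75 mL brought to 1.875 mL → factor 1.875/0.75 = 2.5
Step 5: 85 μL brought to 650 μL → factor 650/85 = 7.6471
Step 6: 15 μL brought to 15.3 mL → factor 15300/15 = 1020
Overall dilution factor = 29.462 × 5.4286 × 8 × 2.5 × 7.6471 × 1020 = 2.495 × 10^7

2.49 × 10^7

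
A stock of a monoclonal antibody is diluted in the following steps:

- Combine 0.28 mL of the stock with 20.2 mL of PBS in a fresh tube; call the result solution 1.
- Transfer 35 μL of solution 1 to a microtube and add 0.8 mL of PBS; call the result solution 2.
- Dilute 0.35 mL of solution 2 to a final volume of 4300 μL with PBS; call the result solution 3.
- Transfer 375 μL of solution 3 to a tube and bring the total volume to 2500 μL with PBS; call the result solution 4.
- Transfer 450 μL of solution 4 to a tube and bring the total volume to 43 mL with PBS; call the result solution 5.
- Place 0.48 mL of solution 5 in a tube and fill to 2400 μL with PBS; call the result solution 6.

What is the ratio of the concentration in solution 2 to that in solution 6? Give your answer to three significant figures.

Step 1: 0.28 mL + 20.2 mL = 20.48 mL total → factor 20.48/0.28 = 73.143
Step 2: 35 μL + 0.8 mL = 835 μL total → factor 835/35 = 23.857
Step 3: 0.35 mL brought to 4300 μL → factor 4.3/0.35 = 12.286
Step 4: 375 μL brought to 2500 μL → factor 2500/375 = 6.6667
Step 5: 450 μL brought to 43 mL → factor 43000/450 = 95.556
Step 6: 0.48 mL brought to 2400 μL → factor 2.4/0.48 = 5
Dilution factor to solution 2 = 1745; to solution 6 = 6.8285 × 10^7
[solution 2]/[solution 6] = (factor to solution 6)/(factor to solution 2) = 6.8285 × 10^7/1745 = 3.91 × 10^4

3.91 × 10^4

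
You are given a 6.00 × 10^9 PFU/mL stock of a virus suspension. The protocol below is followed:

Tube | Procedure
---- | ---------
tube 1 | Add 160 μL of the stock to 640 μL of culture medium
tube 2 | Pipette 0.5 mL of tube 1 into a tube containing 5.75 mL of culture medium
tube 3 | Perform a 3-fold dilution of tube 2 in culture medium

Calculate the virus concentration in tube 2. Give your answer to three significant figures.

Step 1: 160 μL + 640 μL = 800 μL total → factor 800/160 = 5
Step 2: 0.5 mL + 5.75 mL = 6.25 mL total → factor 6.25/0.5 = 12.5
Dilution factor through tube 2 = 5 × 12.5 = 62.5
[tube 2] = 6.00 × 10^9 PFU/mL / 62.5 = 9.60 × 10^7 PFU/mL

9.60 × 10^7 PFU/mL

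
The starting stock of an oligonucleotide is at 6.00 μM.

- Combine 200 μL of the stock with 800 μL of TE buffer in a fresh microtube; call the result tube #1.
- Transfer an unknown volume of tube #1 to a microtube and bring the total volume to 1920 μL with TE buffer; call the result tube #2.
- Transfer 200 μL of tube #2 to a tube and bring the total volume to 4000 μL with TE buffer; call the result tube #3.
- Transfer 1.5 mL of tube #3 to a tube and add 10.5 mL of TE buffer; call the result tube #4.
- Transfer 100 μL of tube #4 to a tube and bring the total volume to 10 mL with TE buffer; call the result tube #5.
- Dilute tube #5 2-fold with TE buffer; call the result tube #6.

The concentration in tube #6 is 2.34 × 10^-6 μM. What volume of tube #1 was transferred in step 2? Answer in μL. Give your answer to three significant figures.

120 μL

Step 1: 200 μL + 800 μL = 1000 μL total → factor 1000/200 = 5
Step 2: v brought to 1920 μL → factor = 1920 μL/v
Step 3: 200 μL brought to 4000 μL → factor 4000/200 = 20
Step 4: 1.5 mL + 10.5 mL = 12 mL total → factor 12/1.5 = 8
Step 5: 100 μL brought to 10 mL → factor 10000/100 = 100
Step 6: 2-fold → factor 2
Product of known-step factors = 1.6 × 10^5
Overall factor = 6.00 μM / (2.34 × 10^-6 μM) = 2.5641 × 10^6
Step-2 factor = 2.5641 × 10^6 / 1.6 × 10^5 = 16.026
v = 1920 μL / 16.026 = 120 μL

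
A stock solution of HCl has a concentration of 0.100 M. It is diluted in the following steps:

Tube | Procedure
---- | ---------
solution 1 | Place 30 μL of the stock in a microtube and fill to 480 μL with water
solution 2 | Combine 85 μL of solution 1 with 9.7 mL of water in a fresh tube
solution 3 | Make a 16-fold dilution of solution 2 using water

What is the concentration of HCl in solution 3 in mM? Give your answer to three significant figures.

Step 1: 30 μL brought to 480 μL → factor 480/30 = 16
Step 2: 85 μL + 9.7 mL = 9785 μL total → factor 9785/85 = 115.12
Step 3: 16-fold → factor 16
Overall dilution factor = 16 × 115.12 × 16 = 29470
Final = 0.100 M / 29470 = 3.393 × 10^-6 M = 0.00339 mM

0.00339 mM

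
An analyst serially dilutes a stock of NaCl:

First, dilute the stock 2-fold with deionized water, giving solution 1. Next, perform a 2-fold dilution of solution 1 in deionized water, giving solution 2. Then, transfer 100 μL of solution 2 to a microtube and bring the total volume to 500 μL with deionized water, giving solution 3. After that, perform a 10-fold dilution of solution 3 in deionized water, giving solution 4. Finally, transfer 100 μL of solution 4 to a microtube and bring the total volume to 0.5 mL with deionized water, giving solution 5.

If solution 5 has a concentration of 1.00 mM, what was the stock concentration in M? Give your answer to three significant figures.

1.00 M

Step 1: 2-fold → factor 2
Step 2: 2-fold → factor 2
Step 3: 100 μL brought to 500 μL → factor 500/100 = 5
Step 4: 10-fold → factor 10
Step 5: 100 μL brought to 0.5 mL → factor 500/100 = 5
Overall dilution factor = 2 × 2 × 5 × 10 × 5 = 1000
Stock = 1.00 mM × 1000 = 1000 mM = 1.00 M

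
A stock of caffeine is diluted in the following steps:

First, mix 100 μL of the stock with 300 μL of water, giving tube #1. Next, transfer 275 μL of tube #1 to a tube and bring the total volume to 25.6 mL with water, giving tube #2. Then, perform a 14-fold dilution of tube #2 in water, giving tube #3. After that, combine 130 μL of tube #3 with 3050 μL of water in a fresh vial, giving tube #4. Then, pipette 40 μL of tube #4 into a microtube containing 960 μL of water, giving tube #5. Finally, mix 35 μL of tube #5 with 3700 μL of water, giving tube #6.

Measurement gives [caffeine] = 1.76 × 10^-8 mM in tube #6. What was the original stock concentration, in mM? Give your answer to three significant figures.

5.99 mM

Step 1: 100 μL + 300 μL = 400 μL total → factor 400/100 = 4
Step 2: 275 μL brought to 25.6 mL → factor 25600/275 = 93.091
Step 3: 14-fold → factor 14
Step 4: 130 μL + 3050 μL = 3180 μL total → factor 3180/130 = 24.462
Step 5: 40 μL + 960 μL = 1000 μL total → factor 1000/40 = 25
Step 6: 35 μL + 3700 μL = 3735 μL total → factor 3735/35 = 106.71
Overall dilution factor = 4 × 93.091 × 14 × 24.462 × 25 × 106.71 = 3.4021 × 10^8
Stock = 1.76 × 10^-8 mM × 3.4021 × 10^8 = 5.99 mM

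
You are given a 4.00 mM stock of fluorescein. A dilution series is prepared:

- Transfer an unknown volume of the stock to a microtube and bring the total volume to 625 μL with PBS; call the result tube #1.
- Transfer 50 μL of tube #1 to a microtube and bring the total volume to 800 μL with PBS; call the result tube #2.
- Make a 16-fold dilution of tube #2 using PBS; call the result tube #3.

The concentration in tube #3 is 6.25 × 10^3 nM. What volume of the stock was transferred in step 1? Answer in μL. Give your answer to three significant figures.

Step 1: v brought to 625 μL → factor = 625 μL/v
Step 2: 50 μL brought to 800 μL → factor 800/50 = 16
Step 3: 16-fold → factor 16
Product of known-step factors = 256
Overall factor = 4.00 mM / (6.25 × 10^3 nM) = 640
Step-1 factor = 640 / 256 = 2.5
v = 625 μL / 2.5 = 250 μL

250 μL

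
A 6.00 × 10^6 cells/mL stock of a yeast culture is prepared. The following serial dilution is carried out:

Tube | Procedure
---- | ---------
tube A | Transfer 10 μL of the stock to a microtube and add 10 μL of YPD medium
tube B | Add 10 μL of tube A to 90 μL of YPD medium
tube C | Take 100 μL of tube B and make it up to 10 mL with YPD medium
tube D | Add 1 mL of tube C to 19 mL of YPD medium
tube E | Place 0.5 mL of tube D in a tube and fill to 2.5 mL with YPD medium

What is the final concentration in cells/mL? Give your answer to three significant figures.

30.0 cells/mL

Step 1: 10 μL + 10 μL = 20 μL total → factor 20/10 = 2
Step 2: 10 μL + 90 μL = 100 μL total → factor 100/10 = 10
Step 3: 100 μL brought to 10 mL → factor 10000/100 = 100
Step 4: 1 mL + 19 mL = 20 mL total → factor 20/1 = 20
Step 5: 0.5 mL brought to 2.5 mL → factor 2.5/0.5 = 5
Overall dilution factor = 2 × 10 × 100 × 20 × 5 = 2 × 10^5
Final = 6.00 × 10^6 cells/mL / 2 × 10^5 = 30.0 cells/mL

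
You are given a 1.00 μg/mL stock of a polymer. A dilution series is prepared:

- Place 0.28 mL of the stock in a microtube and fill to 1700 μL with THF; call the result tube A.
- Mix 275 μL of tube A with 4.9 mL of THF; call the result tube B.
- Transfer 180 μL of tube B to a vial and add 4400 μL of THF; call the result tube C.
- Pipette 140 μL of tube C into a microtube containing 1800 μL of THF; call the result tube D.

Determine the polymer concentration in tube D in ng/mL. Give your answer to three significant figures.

Step 1: 0.28 mL brought to 1700 μL → factor 1.7/0.28 = 6.0714
Step 2: 275 μL + 4.9 mL = 5175 μL total → factor 5175/275 = 18.818
Step 3: 180 μL + 4400 μL = 4580 μL total → factor 4580/180 = 25.444
Step 4: 140 μL + 1800 μL = 1940 μL total → factor 1940/140 = 13.857
Overall dilution factor = 6.0714 × 18.818 × 25.444 × 13.857 = 40284
Final = 1.00 μg/mL / 40284 = 2.482 × 10^-5 μg/mL = 0.0248 ng/mL

0.0248 ng/mL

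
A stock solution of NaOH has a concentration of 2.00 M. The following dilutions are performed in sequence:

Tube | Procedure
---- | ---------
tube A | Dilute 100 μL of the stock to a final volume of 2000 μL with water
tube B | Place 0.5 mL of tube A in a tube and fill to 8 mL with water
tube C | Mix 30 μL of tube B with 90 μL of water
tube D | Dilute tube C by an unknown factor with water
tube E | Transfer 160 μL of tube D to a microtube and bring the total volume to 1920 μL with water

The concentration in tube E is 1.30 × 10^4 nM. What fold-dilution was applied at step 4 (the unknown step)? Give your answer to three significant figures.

10.0-fold

Step 1: 100 μL brought to 2000 μL → factor 2000/100 = 20
Step 2: 0.5 mL brought to 8 mL → factor 8/0.5 = 16
Step 3: 30 μL + 90 μL = 120 μL total → factor 120/30 = 4
Step 4: unknown factor x
Step 5: 160 μL brought to 1920 μL → factor 1920/160 = 12
Product of known-step factors = 15360
Overall factor = 2.00 M / (1.30 × 10^4 nM) = 1.5385 × 10^5
x = 1.5385 × 10^5 / 15360 = 10.0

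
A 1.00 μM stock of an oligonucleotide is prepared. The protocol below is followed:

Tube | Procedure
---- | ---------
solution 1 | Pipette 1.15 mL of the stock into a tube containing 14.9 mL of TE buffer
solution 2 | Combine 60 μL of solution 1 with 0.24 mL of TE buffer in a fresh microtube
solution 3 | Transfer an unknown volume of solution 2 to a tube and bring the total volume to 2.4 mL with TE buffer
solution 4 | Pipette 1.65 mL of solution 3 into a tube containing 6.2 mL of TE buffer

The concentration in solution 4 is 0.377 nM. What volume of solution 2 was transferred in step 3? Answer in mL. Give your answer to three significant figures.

0.300 mL

Step 1: 1.15 mL + 14.9 mL = 16.05 mL total → factor 16.05/1.15 = 13.957
Step 2: 60 μL + 0.24 mL = 300 μL total → factor 300/60 = 5
Step 3: v brought to 2.4 mL → factor = 2.4 mL/v
Step 4: 1.65 mL + 6.2 mL = 7.85 mL total → factor 7.85/1.65 = 4.7576
Product of known-step factors = 332
Overall factor = 1.00 μM / (0.377 nM) = 2652.5
Step-3 factor = 2652.5 / 332 = 7.9896
v = 2.4 mL / 7.9896 = 0.300 mL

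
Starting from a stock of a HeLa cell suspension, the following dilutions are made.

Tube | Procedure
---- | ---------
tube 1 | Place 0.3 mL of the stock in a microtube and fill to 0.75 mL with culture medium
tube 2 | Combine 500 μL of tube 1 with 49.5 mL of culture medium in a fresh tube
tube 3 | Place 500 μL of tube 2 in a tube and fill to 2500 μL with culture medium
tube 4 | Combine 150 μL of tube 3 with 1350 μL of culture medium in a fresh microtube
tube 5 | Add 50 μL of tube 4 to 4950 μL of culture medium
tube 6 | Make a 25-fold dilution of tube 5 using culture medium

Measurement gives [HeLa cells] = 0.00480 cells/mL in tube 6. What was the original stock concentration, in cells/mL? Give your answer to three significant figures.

1.50 × 10^5 cells/mL

Step 1: 0.3 mL brought to 0.75 mL → factor 0.75/0.3 = 2.5
Step 2: 500 μL + 49.5 mL = 50000 μL total → factor 50000/500 = 100
Step 3: 500 μL brought to 2500 μL → factor 2500/500 = 5
Step 4: 150 μL + 1350 μL = 1500 μL total → factor 1500/150 = 10
Step 5: 50 μL + 4950 μL = 5000 μL total → factor 5000/50 = 100
Step 6: 25-fold → factor 25
Overall dilution factor = 2.5 × 100 × 5 × 10 × 100 × 25 = 3.125 × 10^7
Stock = 0.00480 cells/mL × 3.125 × 10^7 = 1.50 × 10^5 cells/mL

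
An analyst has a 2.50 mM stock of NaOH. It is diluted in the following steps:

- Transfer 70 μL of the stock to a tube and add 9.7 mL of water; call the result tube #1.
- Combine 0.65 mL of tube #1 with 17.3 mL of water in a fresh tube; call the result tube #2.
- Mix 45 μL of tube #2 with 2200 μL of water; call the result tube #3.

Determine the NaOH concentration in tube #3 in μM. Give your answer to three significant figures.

0.0130 μM

Step 1: 70 μL + 9.7 mL = 9770 μL total → factor 9770/70 = 139.57
Step 2: 0.65 mL + 17.3 mL = 17.95 mL total → factor 17.95/0.65 = 27.615
Step 3: 45 μL + 2200 μL = 2245 μL total → factor 2245/45 = 49.889
Overall dilution factor = 139.57 × 27.615 × 49.889 = 1.9229 × 10^5
Final = 2.50 mM / 1.9229 × 10^5 = 1.300 × 10^-5 mM = 0.0130 μM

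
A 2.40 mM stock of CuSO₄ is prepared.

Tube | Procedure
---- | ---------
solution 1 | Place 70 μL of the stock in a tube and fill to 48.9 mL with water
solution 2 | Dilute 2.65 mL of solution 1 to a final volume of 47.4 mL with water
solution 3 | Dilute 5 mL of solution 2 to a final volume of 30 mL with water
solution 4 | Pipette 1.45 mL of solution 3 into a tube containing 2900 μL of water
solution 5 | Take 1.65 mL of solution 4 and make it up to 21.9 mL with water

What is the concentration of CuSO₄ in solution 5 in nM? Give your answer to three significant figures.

0.804 nM

Step 1: 70 μL brought to 48.9 mL → factor 48900/70 = 698.57
Step 2: 2.65 mL brought to 47.4 mL → factor 47.4/2.65 = 17.887
Step 3: 5 mL brought to 30 mL → factor 30/5 = 6
Step 4: 1.45 mL + 2900 μL = 4.35 mL total → factor 4.35/1.45 = 3
Step 5: 1.65 mL brought to 21.9 mL → factor 21.9/1.65 = 13.273
Overall dilution factor = 698.57 × 17.887 × 6 × 3 × 13.273 = 2.9852 × 10^6
Final = 2.40 mM / 2.9852 × 10^6 = 8.040 × 10^-7 mM = 0.804 nM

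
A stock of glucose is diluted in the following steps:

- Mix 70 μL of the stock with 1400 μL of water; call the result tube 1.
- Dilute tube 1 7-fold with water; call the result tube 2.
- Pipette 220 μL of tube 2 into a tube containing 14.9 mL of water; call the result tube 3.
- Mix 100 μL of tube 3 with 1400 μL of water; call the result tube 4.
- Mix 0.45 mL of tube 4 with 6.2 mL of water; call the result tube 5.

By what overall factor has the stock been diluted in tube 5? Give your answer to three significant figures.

Step 1: 70 μL + 1400 μL = 1470 μL total → factor 1470/70 = 21
Step 2: 7-fold → factor 7
Step 3: 220 μL + 14.9 mL = 15120 μL total → factor 15120/220 = 68.727
Step 4: 100 μL + 1400 μL = 1500 μL total → factor 1500/100 = 15
Step 5: 0.45 mL + 6.2 mL = 6.65 mL total → factor 6.65/0.45 = 14.778
Overall dilution factor = 21 × 7 × 68.727 × 15 × 14.778 = 2.2395 × 10^6

2.24 × 10^6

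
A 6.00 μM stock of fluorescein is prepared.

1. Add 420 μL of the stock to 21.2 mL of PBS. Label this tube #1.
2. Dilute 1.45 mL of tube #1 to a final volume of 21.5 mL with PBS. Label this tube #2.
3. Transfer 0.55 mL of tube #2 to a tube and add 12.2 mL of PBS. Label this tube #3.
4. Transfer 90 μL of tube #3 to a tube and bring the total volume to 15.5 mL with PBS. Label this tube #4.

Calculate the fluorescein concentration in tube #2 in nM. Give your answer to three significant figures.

7.86 nM

Step 1: 420 μL + 21.2 mL = 21620 μL total → factor 21620/420 = 51.476
Step 2: 1.45 mL brought to 21.5 mL → factor 21.5/1.45 = 14.828
Dilution factor through tube #2 = 51.476 × 14.828 = 763.27
[tube #2] = 6.00 μM / 763.27 = 0.007861 μM = 7.86 nM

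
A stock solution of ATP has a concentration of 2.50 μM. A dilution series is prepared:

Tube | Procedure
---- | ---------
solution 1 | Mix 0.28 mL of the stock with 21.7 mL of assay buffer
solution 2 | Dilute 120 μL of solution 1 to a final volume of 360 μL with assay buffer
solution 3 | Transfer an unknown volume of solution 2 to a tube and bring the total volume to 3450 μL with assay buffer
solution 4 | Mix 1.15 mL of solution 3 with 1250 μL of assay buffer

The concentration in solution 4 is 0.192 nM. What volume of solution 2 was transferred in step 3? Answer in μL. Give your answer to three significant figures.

130 μL

Step 1: 0.28 mL + 21.7 mL = 21.98 mL total → factor 21.98/0.28 = 78.5
Step 2: 120 μL brought to 360 μL → factor 360/120 = 3
Step 3: v brought to 3450 μL → factor = 3450 μL/v
Step 4: 1.15 mL + 1250 μL = 2.4 mL total → factor 2.4/1.15 = 2.087
Product of known-step factors = 491.48
Overall factor = 2.50 μM / (0.192 nM) = 13021
Step-3 factor = 13021 / 491.48 = 26.493
v = 3450 μL / 26.493 = 130 μL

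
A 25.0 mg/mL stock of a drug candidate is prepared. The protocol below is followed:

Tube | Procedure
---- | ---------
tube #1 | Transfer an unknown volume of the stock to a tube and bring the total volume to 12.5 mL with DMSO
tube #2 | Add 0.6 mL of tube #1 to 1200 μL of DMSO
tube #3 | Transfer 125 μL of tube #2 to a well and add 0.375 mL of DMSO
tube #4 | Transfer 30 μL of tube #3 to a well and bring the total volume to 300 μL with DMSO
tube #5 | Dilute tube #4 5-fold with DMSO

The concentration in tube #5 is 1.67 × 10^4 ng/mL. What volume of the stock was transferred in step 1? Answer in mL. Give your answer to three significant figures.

Step 1: v brought to 12.5 mL → factor = 12.5 mL/v
Step 2: 0.6 mL + 1200 μL = 1.8 mL total → factor 1.8/0.6 = 3
Step 3: 125 μL + 0.375 mL = 500 μL total → factor 500/125 = 4
Step 4: 30 μL brought to 300 μL → factor 300/30 = 10
Step 5: 5-fold → factor 5
Product of known-step factors = 600
Overall factor = 25.0 mg/mL / (1.67 × 10^4 ng/mL) = 1497
Step-1 factor = 1497 / 600 = 2.495
v = 12.5 mL / 2.495 = 5.01 mL

5.01 mL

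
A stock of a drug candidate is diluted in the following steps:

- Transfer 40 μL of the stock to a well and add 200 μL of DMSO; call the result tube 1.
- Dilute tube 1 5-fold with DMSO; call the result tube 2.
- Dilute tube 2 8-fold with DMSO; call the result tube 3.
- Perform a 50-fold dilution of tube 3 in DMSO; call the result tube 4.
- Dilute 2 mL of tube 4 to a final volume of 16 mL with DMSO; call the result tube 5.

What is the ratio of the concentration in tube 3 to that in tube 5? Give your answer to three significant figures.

Step 1: 40 μL + 200 μL = 240 μL total → factor 240/40 = 6
Step 2: 5-fold → factor 5
Step 3: 8-fold → factor 8
Step 4: 50-fold → factor 50
Step 5: 2 mL brought to 16 mL → factor 16/2 = 8
Dilution factor to tube 3 = 240; to tube 5 = 96000
[tube 3]/[tube 5] = (factor to tube 5)/(factor to tube 3) = 96000/240 = 400

400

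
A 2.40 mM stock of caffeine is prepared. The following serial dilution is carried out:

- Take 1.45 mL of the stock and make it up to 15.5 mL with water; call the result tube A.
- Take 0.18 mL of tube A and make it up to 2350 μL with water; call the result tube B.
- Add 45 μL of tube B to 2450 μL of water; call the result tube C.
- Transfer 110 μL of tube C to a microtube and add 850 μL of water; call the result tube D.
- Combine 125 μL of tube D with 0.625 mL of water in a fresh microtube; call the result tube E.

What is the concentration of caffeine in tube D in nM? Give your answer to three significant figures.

35.5 nM

Step 1: 1.45 mL brought to 15.5 mL → factor 15.5/1.45 = 10.69
Step 2: 0.18 mL brought to 2350 μL → factor 2.35/0.18 = 13.056
Step 3: 45 μL + 2450 μL = 2495 μL total → factor 2495/45 = 55.444
Step 4: 110 μL + 850 μL = 960 μL total → factor 960/110 = 8.7273
Dilution factor through tube D = 10.69 × 13.056 × 55.444 × 8.7273 = 67530
[tube D] = 2.40 mM / 67530 = 3.554 × 10^-5 mM = 35.5 nM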